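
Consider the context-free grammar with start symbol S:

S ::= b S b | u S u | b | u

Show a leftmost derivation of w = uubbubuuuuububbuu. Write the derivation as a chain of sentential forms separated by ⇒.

S ⇒ uSu   [S ::= u S u]
uSu ⇒ uuSuu   [S ::= u S u]
uuSuu ⇒ uubSbuu   [S ::= b S b]
uubSbuu ⇒ uubbSbbuu   [S ::= b S b]
uubbSbbuu ⇒ uubbuSubbuu   [S ::= u S u]
uubbuSubbuu ⇒ uubbubSbubbuu   [S ::= b S b]
uubbubSbubbuu ⇒ uubbubuSububbuu   [S ::= u S u]
uubbubuSububbuu ⇒ uubbubuuSuububbuu   [S ::= u S u]
uubbubuuSuububbuu ⇒ uubbubuuuuububbuu   [S ::= u]

S⇒uSu⇒uuSuu⇒uubSbuu⇒uubbSbbuu⇒uubbuSubbuu⇒uubbubSbubbuu⇒uubbubuSububbuu⇒uubbubuuSuububbuu⇒uubbubuuuuububbuu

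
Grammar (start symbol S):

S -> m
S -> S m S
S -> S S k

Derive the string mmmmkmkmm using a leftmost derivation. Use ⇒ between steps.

S ⇒ SmS   [S -> S m S]
SmS ⇒ SSkmS   [S -> S S k]
SSkmS ⇒ SSkSkmS   [S -> S S k]
SSkSkmS ⇒ SmSSkSkmS   [S -> S m S]
SmSSkSkmS ⇒ mmSSkSkmS   [S -> m]
mmSSkSkmS ⇒ mmmSkSkmS   [S -> m]
mmmSkSkmS ⇒ mmmmkSkmS   [S -> m]
mmmmkSkmS ⇒ mmmmkmkmS   [S -> m]
mmmmkmkmS ⇒ mmmmkmkmm   [S -> m]

S ⇒ SmS ⇒ SSkmS ⇒ SSkSkmS ⇒ SmSSkSkmS ⇒ mmSSkSkmS ⇒ mmmSkSkmS ⇒ mmmmkSkmS ⇒ mmmmkmkmS ⇒ mmmmkmkmm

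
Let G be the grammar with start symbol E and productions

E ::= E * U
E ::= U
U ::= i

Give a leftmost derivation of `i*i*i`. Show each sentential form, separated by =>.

E => E*U   [E ::= E * U]
E*U => E*U*U   [E ::= E * U]
E*U*U => U*U*U   [E ::= U]
U*U*U => i*U*U   [U ::= i]
i*U*U => i*i*U   [U ::= i]
i*i*U => i*i*i   [U ::= i]

E=>E*U=>E*U*U=>U*U*U=>i*U*U=>i*i*U=>i*i*i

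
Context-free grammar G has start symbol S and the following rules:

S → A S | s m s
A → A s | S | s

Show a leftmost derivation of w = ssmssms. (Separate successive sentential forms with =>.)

S=>AS=>sS=>sAS=>sSS=>ssmsS=>ssmssms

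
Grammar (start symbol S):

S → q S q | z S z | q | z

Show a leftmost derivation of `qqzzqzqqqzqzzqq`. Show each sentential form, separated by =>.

S=>qSq=>qqSqq=>qqzSzqq=>qqzzSzzqq=>qqzzqSqzzqq=>qqzzqzSzqzzqq=>qqzzqzqSqzqzzqq=>qqzzqzqqqzqzzqq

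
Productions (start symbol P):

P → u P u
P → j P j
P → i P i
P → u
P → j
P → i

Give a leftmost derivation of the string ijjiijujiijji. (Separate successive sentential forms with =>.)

P => iPi   [P → i P i]
iPi => ijPji   [P → j P j]
ijPji => ijjPjji   [P → j P j]
ijjPjji => ijjiPijji   [P → i P i]
ijjiPijji => ijjiiPiijji   [P → i P i]
ijjiiPiijji => ijjiijPjiijji   [P → j P j]
ijjiijPjiijji => ijjiijujiijji   [P → u]

P=>iPi=>ijPji=>ijjPjji=>ijjiPijji=>ijjiiPiijji=>ijjiijPjiijji=>ijjiijujiijji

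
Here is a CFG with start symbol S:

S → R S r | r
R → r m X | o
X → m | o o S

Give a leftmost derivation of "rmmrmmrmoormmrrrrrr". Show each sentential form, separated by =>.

S => RSr => rmXSr => rmmSr => rmmRSrr => rmmrmXSrr => rmmrmmSrr => rmmrmmRSrrr => rmmrmmrmXSrrr => rmmrmmrmooSSrrr => rmmrmmrmooRSrSrrr => rmmrmmrmoormXSrSrrr => rmmrmmrmoormmSrSrrr => rmmrmmrmoormmrrSrrr => rmmrmmrmoormmrrrrrr

S => RSr   [S → R S r]
RSr => rmXSr   [R → r m X]
rmXSr => rmmSr   [X → m]
rmmSr => rmmRSrr   [S → R S r]
rmmRSrr => rmmrmXSrr   [R → r m X]
rmmrmXSrr => rmmrmmSrr   [X → m]
rmmrmmSrr => rmmrmmRSrrr   [S → R S r]
rmmrmmRSrrr => rmmrmmrmXSrrr   [R → r m X]
rmmrmmrmXSrrr => rmmrmmrmooSSrrr   [X → o o S]
rmmrmmrmooSSrrr => rmmrmmrmooRSrSrrr   [S → R S r]
rmmrmmrmooRSrSrrr => rmmrmmrmoormXSrSrrr   [R → r m X]
rmmrmmrmoormXSrSrrr => rmmrmmrmoormmSrSrrr   [X → m]
rmmrmmrmoormmSrSrrr => rmmrmmrmoormmrrSrrr   [S → r]
rmmrmmrmoormmrrSrrr => rmmrmmrmoormmrrrrrr   [S → r]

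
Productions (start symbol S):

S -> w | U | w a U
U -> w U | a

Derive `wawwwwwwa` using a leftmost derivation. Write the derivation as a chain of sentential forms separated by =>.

S => waU   [S -> w a U]
waU => wawU   [U -> w U]
wawU => wawwU   [U -> w U]
wawwU => wawwwU   [U -> w U]
wawwwU => wawwwwU   [U -> w U]
wawwwwU => wawwwwwU   [U -> w U]
wawwwwwU => wawwwwwwU   [U -> w U]
wawwwwwwU => wawwwwwwa   [U -> a]

S => waU => wawU => wawwU => wawwwU => wawwwwU => wawwwwwU => wawwwwwwU => wawwwwwwa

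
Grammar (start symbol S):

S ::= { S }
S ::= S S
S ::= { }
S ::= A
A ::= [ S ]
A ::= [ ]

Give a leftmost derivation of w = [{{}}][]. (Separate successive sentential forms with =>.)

S => SS => AS => [S]S => [{S}]S => [{{}}]S => [{{}}]A => [{{}}][]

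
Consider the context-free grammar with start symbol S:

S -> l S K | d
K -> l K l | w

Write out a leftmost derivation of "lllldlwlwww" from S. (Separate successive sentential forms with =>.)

S => lSK => llSKK => lllSKKK => llllSKKKK => lllldKKKK => lllldlKlKKK => lllldlwlKKK => lllldlwlwKK => lllldlwlwwK => lllldlwlwww

S => lSK   [S -> l S K]
lSK => llSKK   [S -> l S K]
llSKK => lllSKKK   [S -> l S K]
lllSKKK => llllSKKKK   [S -> l S K]
llllSKKKK => lllldKKKK   [S -> d]
lllldKKKK => lllldlKlKKK   [K -> l K l]
lllldlKlKKK => lllldlwlKKK   [K -> w]
lllldlwlKKK => lllldlwlwKK   [K -> w]
lllldlwlwKK => lllldlwlwwK   [K -> w]
lllldlwlwwK => lllldlwlwww   [K -> w]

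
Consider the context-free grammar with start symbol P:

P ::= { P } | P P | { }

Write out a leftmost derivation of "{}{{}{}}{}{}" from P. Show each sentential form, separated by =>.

P => PP   [P ::= P P]
PP => PPP   [P ::= P P]
PPP => {}PP   [P ::= { }]
{}PP => {}PPP   [P ::= P P]
{}PPP => {}{P}PP   [P ::= { P }]
{}{P}PP => {}{PP}PP   [P ::= P P]
{}{PP}PP => {}{{}P}PP   [P ::= { }]
{}{{}P}PP => {}{{}{}}PP   [P ::= { }]
{}{{}{}}PP => {}{{}{}}{}P   [P ::= { }]
{}{{}{}}{}P => {}{{}{}}{}{}   [P ::= { }]

P => PP => PPP => {}PP => {}PPP => {}{P}PP => {}{PP}PP => {}{{}P}PP => {}{{}{}}PP => {}{{}{}}{}P => {}{{}{}}{}{}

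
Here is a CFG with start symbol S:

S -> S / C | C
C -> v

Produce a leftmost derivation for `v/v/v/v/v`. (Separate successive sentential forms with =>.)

S => S/C   [S -> S / C]
S/C => S/C/C   [S -> S / C]
S/C/C => S/C/C/C   [S -> S / C]
S/C/C/C => S/C/C/C/C   [S -> S / C]
S/C/C/C/C => C/C/C/C/C   [S -> C]
C/C/C/C/C => v/C/C/C/C   [C -> v]
v/C/C/C/C => v/v/C/C/C   [C -> v]
v/v/C/C/C => v/v/v/C/C   [C -> v]
v/v/v/C/C => v/v/v/v/C   [C -> v]
v/v/v/v/C => v/v/v/v/v   [C -> v]

S => S/C => S/C/C => S/C/C/C => S/C/C/C/C => C/C/C/C/C => v/C/C/C/C => v/v/C/C/C => v/v/v/C/C => v/v/v/v/C => v/v/v/v/v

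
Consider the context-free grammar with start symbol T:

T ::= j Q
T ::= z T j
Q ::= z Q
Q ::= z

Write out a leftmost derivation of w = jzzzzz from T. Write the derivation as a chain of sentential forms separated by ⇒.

T⇒jQ⇒jzQ⇒jzzQ⇒jzzzQ⇒jzzzzQ⇒jzzzzz

T ⇒ jQ   [T ::= j Q]
jQ ⇒ jzQ   [Q ::= z Q]
jzQ ⇒ jzzQ   [Q ::= z Q]
jzzQ ⇒ jzzzQ   [Q ::= z Q]
jzzzQ ⇒ jzzzzQ   [Q ::= z Q]
jzzzzQ ⇒ jzzzzz   [Q ::= z]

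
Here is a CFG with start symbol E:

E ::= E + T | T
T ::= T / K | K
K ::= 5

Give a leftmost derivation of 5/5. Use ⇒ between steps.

E ⇒ T   [E ::= T]
T ⇒ T/K   [T ::= T / K]
T/K ⇒ K/K   [T ::= K]
K/K ⇒ 5/K   [K ::= 5]
5/K ⇒ 5/5   [K ::= 5]

E⇒T⇒T/K⇒K/K⇒5/K⇒5/5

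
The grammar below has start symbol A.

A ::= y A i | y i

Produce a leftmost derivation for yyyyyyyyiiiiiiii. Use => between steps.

A => yAi => yyAii => yyyAiii => yyyyAiiii => yyyyyAiiiii => yyyyyyAiiiiii => yyyyyyyAiiiiiii => yyyyyyyyiiiiiiii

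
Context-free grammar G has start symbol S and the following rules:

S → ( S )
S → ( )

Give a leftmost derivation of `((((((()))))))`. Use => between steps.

S => (S)   [S → ( S )]
(S) => ((S))   [S → ( S )]
((S)) => (((S)))   [S → ( S )]
(((S))) => ((((S))))   [S → ( S )]
((((S)))) => (((((S)))))   [S → ( S )]
(((((S))))) => ((((((S))))))   [S → ( S )]
((((((S)))))) => ((((((()))))))   [S → ( )]

S=>(S)=>((S))=>(((S)))=>((((S))))=>(((((S)))))=>((((((S))))))=>((((((()))))))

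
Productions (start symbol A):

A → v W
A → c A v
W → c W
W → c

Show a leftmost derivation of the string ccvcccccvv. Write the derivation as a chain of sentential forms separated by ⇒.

A ⇒ cAv ⇒ ccAvv ⇒ ccvWvv ⇒ ccvcWvv ⇒ ccvccWvv ⇒ ccvcccWvv ⇒ ccvccccWvv ⇒ ccvcccccvv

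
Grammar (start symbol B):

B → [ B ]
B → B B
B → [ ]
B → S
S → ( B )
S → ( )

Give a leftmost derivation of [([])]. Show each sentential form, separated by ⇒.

B ⇒ [B] ⇒ [S] ⇒ [(B)] ⇒ [([])]

B ⇒ [B]   [B → [ B ]]
[B] ⇒ [S]   [B → S]
[S] ⇒ [(B)]   [S → ( B )]
[(B)] ⇒ [([])]   [B → [ ]]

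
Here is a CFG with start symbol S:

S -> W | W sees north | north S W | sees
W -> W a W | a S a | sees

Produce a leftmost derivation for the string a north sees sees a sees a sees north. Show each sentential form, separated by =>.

S => W sees north => a S a sees north => a north S W a sees north => a north sees W a sees north => a north sees W a W a sees north => a north sees sees a W a sees north => a north sees sees a sees a sees north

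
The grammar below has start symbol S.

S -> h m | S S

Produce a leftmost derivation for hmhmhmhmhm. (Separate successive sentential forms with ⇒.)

S⇒SS⇒SSS⇒SSSS⇒hmSSS⇒hmSSSS⇒hmhmSSS⇒hmhmhmSS⇒hmhmhmhmS⇒hmhmhmhmhm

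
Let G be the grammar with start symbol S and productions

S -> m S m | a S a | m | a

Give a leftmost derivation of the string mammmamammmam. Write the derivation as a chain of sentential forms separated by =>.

S => mSm => maSam => mamSmam => mammSmmam => mammmSmmmam => mammmaSammmam => mammmamammmam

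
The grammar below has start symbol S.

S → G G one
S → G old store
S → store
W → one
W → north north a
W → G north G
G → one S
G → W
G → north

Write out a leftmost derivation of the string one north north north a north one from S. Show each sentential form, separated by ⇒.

S ⇒ G G one ⇒ W G one ⇒ G north G G one ⇒ W north G G one ⇒ one north G G one ⇒ one north W G one ⇒ one north north north a G one ⇒ one north north north a north one

S ⇒ G G one   [S → G G one]
G G one ⇒ W G one   [G → W]
W G one ⇒ G north G G one   [W → G north G]
G north G G one ⇒ W north G G one   [G → W]
W north G G one ⇒ one north G G one   [W → one]
one north G G one ⇒ one north W G one   [G → W]
one north W G one ⇒ one north north north a G one   [W → north north a]
one north north north a G one ⇒ one north north north a north one   [G → north]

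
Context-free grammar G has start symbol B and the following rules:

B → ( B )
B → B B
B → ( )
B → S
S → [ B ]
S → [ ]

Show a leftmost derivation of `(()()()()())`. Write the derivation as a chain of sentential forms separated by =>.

B => (B) => (BB) => (BBB) => (BBBB) => (BBBBB) => (()BBBB) => (()()BBB) => (()()()BB) => (()()()()B) => (()()()()())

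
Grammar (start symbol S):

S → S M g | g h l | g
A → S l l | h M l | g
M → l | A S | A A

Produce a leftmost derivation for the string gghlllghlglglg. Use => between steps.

S=>SMg=>SMgMg=>SMgMgMg=>gMgMgMg=>gASgMgMg=>gSllSgMgMg=>gghlllSgMgMg=>gghlllghlgMgMg=>gghlllghlglgMg=>gghlllghlglglg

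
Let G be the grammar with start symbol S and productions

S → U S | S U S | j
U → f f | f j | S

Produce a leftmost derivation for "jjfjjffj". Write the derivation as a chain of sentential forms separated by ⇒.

S ⇒ SUS   [S → S U S]
SUS ⇒ SUSUS   [S → S U S]
SUSUS ⇒ USUSUS   [S → U S]
USUSUS ⇒ SSUSUS   [U → S]
SSUSUS ⇒ jSUSUS   [S → j]
jSUSUS ⇒ jjUSUS   [S → j]
jjUSUS ⇒ jjfjSUS   [U → f j]
jjfjSUS ⇒ jjfjjUS   [S → j]
jjfjjUS ⇒ jjfjjffS   [U → f f]
jjfjjffS ⇒ jjfjjffj   [S → j]

S⇒SUS⇒SUSUS⇒USUSUS⇒SSUSUS⇒jSUSUS⇒jjUSUS⇒jjfjSUS⇒jjfjjUS⇒jjfjjffS⇒jjfjjffj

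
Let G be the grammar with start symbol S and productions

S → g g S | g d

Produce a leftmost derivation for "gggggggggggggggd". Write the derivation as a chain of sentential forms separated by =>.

S => ggS   [S → g g S]
ggS => ggggS   [S → g g S]
ggggS => ggggggS   [S → g g S]
ggggggS => ggggggggS   [S → g g S]
ggggggggS => ggggggggggS   [S → g g S]
ggggggggggS => ggggggggggggS   [S → g g S]
ggggggggggggS => ggggggggggggggS   [S → g g S]
ggggggggggggggS => gggggggggggggggd   [S → g d]

S => ggS => ggggS => ggggggS => ggggggggS => ggggggggggS => ggggggggggggS => ggggggggggggggS => gggggggggggggggd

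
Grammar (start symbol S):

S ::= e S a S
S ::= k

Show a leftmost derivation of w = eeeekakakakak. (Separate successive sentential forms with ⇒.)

S ⇒ eSaS ⇒ eeSaSaS ⇒ eeeSaSaSaS ⇒ eeeeSaSaSaSaS ⇒ eeeekaSaSaSaS ⇒ eeeekakaSaSaS ⇒ eeeekakakaSaS ⇒ eeeekakakakaS ⇒ eeeekakakakak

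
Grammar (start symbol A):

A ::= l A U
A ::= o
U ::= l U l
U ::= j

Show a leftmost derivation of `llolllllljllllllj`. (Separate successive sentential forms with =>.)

A => lAU => llAUU => lloUU => llolUlU => llollUllU => llolllUlllU => llollllUllllU => llolllllUlllllU => llollllllUllllllU => llolllllljllllllU => llolllllljllllllj

A => lAU   [A ::= l A U]
lAU => llAUU   [A ::= l A U]
llAUU => lloUU   [A ::= o]
lloUU => llolUlU   [U ::= l U l]
llolUlU => llollUllU   [U ::= l U l]
llollUllU => llolllUlllU   [U ::= l U l]
llolllUlllU => llollllUllllU   [U ::= l U l]
llollllUllllU => llolllllUlllllU   [U ::= l U l]
llolllllUlllllU => llollllllUllllllU   [U ::= l U l]
llollllllUllllllU => llolllllljllllllU   [U ::= j]
llolllllljllllllU => llolllllljllllllj   [U ::= j]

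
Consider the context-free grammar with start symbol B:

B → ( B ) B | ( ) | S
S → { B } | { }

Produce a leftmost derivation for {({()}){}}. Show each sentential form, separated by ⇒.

B ⇒ S ⇒ {B} ⇒ {(B)B} ⇒ {(S)B} ⇒ {({B})B} ⇒ {({()})B} ⇒ {({()})S} ⇒ {({()}){}}

B ⇒ S   [B → S]
S ⇒ {B}   [S → { B }]
{B} ⇒ {(B)B}   [B → ( B ) B]
{(B)B} ⇒ {(S)B}   [B → S]
{(S)B} ⇒ {({B})B}   [S → { B }]
{({B})B} ⇒ {({()})B}   [B → ( )]
{({()})B} ⇒ {({()})S}   [B → S]
{({()})S} ⇒ {({()}){}}   [S → { }]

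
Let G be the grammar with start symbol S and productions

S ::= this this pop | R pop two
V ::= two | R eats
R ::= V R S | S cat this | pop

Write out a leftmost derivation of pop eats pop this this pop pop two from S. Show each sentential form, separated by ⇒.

S ⇒ R pop two ⇒ V R S pop two ⇒ R eats R S pop two ⇒ pop eats R S pop two ⇒ pop eats pop S pop two ⇒ pop eats pop this this pop pop two

S ⇒ R pop two   [S ::= R pop two]
R pop two ⇒ V R S pop two   [R ::= V R S]
V R S pop two ⇒ R eats R S pop two   [V ::= R eats]
R eats R S pop two ⇒ pop eats R S pop two   [R ::= pop]
pop eats R S pop two ⇒ pop eats pop S pop two   [R ::= pop]
pop eats pop S pop two ⇒ pop eats pop this this pop pop two   [S ::= this this pop]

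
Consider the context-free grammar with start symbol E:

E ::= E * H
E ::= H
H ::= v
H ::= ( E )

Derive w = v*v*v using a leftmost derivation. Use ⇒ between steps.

E ⇒ E*H ⇒ E*H*H ⇒ H*H*H ⇒ v*H*H ⇒ v*v*H ⇒ v*v*v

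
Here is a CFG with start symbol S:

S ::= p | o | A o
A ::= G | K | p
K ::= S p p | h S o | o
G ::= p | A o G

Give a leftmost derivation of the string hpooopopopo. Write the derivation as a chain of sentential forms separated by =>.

S=>Ao=>Go=>AoGo=>GoGo=>AoGoGo=>GoGoGo=>AoGoGoGo=>KoGoGoGo=>hSooGoGoGo=>hAoooGoGoGo=>hpoooGoGoGo=>hpooopoGoGo=>hpooopopoGo=>hpooopopopo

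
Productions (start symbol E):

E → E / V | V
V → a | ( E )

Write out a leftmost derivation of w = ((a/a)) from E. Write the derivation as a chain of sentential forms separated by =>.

E => V => (E) => (V) => ((E)) => ((E/V)) => ((V/V)) => ((a/V)) => ((a/a))

E => V   [E → V]
V => (E)   [V → ( E )]
(E) => (V)   [E → V]
(V) => ((E))   [V → ( E )]
((E)) => ((E/V))   [E → E / V]
((E/V)) => ((V/V))   [E → V]
((V/V)) => ((a/V))   [V → a]
((a/V)) => ((a/a))   [V → a]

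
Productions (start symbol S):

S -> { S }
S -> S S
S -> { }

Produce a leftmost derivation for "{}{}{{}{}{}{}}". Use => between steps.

S => SS => SSS => {}SS => {}{}S => {}{}{S} => {}{}{SS} => {}{}{SSS} => {}{}{SSSS} => {}{}{{}SSS} => {}{}{{}{}SS} => {}{}{{}{}{}S} => {}{}{{}{}{}{}}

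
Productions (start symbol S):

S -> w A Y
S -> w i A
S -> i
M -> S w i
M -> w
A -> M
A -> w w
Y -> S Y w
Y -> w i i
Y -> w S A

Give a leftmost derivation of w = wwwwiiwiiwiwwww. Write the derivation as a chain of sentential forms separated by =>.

S => wAY   [S -> w A Y]
wAY => wwwY   [A -> w w]
wwwY => wwwSYw   [Y -> S Y w]
wwwSYw => wwwwiAYw   [S -> w i A]
wwwwiAYw => wwwwiMYw   [A -> M]
wwwwiMYw => wwwwiSwiYw   [M -> S w i]
wwwwiSwiYw => wwwwiiwiYw   [S -> i]
wwwwiiwiYw => wwwwiiwiSYww   [Y -> S Y w]
wwwwiiwiSYww => wwwwiiwiiYww   [S -> i]
wwwwiiwiiYww => wwwwiiwiiwSAww   [Y -> w S A]
wwwwiiwiiwSAww => wwwwiiwiiwiAww   [S -> i]
wwwwiiwiiwiAww => wwwwiiwiiwiwwww   [A -> w w]

S => wAY => wwwY => wwwSYw => wwwwiAYw => wwwwiMYw => wwwwiSwiYw => wwwwiiwiYw => wwwwiiwiSYww => wwwwiiwiiYww => wwwwiiwiiwSAww => wwwwiiwiiwiAww => wwwwiiwiiwiwwww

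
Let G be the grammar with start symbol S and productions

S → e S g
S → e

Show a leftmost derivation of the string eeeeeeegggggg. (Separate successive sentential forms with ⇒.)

S⇒eSg⇒eeSgg⇒eeeSggg⇒eeeeSgggg⇒eeeeeSggggg⇒eeeeeeSgggggg⇒eeeeeeegggggg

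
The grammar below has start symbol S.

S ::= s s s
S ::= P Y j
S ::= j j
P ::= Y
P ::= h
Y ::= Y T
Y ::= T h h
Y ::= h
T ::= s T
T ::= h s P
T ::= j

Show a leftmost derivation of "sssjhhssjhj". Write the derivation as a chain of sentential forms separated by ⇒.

S ⇒ PYj ⇒ YYj ⇒ YTYj ⇒ ThhTYj ⇒ sThhTYj ⇒ ssThhTYj ⇒ sssThhTYj ⇒ sssjhhTYj ⇒ sssjhhsTYj ⇒ sssjhhssTYj ⇒ sssjhhssjYj ⇒ sssjhhssjhj

S ⇒ PYj   [S ::= P Y j]
PYj ⇒ YYj   [P ::= Y]
YYj ⇒ YTYj   [Y ::= Y T]
YTYj ⇒ ThhTYj   [Y ::= T h h]
ThhTYj ⇒ sThhTYj   [T ::= s T]
sThhTYj ⇒ ssThhTYj   [T ::= s T]
ssThhTYj ⇒ sssThhTYj   [T ::= s T]
sssThhTYj ⇒ sssjhhTYj   [T ::= j]
sssjhhTYj ⇒ sssjhhsTYj   [T ::= s T]
sssjhhsTYj ⇒ sssjhhssTYj   [T ::= s T]
sssjhhssTYj ⇒ sssjhhssjYj   [T ::= j]
sssjhhssjYj ⇒ sssjhhssjhj   [Y ::= h]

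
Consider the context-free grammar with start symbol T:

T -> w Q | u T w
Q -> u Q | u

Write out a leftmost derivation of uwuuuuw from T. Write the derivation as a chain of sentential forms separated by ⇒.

T ⇒ uTw ⇒ uwQw ⇒ uwuQw ⇒ uwuuQw ⇒ uwuuuQw ⇒ uwuuuuw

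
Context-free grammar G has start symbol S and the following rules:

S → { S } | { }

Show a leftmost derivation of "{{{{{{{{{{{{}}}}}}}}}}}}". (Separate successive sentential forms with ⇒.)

S⇒{S}⇒{{S}}⇒{{{S}}}⇒{{{{S}}}}⇒{{{{{S}}}}}⇒{{{{{{S}}}}}}⇒{{{{{{{S}}}}}}}⇒{{{{{{{{S}}}}}}}}⇒{{{{{{{{{S}}}}}}}}}⇒{{{{{{{{{{S}}}}}}}}}}⇒{{{{{{{{{{{S}}}}}}}}}}}⇒{{{{{{{{{{{{}}}}}}}}}}}}

S ⇒ {S}   [S → { S }]
{S} ⇒ {{S}}   [S → { S }]
{{S}} ⇒ {{{S}}}   [S → { S }]
{{{S}}} ⇒ {{{{S}}}}   [S → { S }]
{{{{S}}}} ⇒ {{{{{S}}}}}   [S → { S }]
{{{{{S}}}}} ⇒ {{{{{{S}}}}}}   [S → { S }]
{{{{{{S}}}}}} ⇒ {{{{{{{S}}}}}}}   [S → { S }]
{{{{{{{S}}}}}}} ⇒ {{{{{{{{S}}}}}}}}   [S → { S }]
{{{{{{{{S}}}}}}}} ⇒ {{{{{{{{{S}}}}}}}}}   [S → { S }]
{{{{{{{{{S}}}}}}}}} ⇒ {{{{{{{{{{S}}}}}}}}}}   [S → { S }]
{{{{{{{{{{S}}}}}}}}}} ⇒ {{{{{{{{{{{S}}}}}}}}}}}   [S → { S }]
{{{{{{{{{{{S}}}}}}}}}}} ⇒ {{{{{{{{{{{{}}}}}}}}}}}}   [S → { }]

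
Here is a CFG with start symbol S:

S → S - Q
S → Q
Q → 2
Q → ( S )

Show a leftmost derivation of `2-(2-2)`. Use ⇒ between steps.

S⇒S-Q⇒Q-Q⇒2-Q⇒2-(S)⇒2-(S-Q)⇒2-(Q-Q)⇒2-(2-Q)⇒2-(2-2)

S ⇒ S-Q   [S → S - Q]
S-Q ⇒ Q-Q   [S → Q]
Q-Q ⇒ 2-Q   [Q → 2]
2-Q ⇒ 2-(S)   [Q → ( S )]
2-(S) ⇒ 2-(S-Q)   [S → S - Q]
2-(S-Q) ⇒ 2-(Q-Q)   [S → Q]
2-(Q-Q) ⇒ 2-(2-Q)   [Q → 2]
2-(2-Q) ⇒ 2-(2-2)   [Q → 2]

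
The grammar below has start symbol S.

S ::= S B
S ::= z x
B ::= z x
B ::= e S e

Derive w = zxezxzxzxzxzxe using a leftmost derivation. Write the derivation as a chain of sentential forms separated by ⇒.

S ⇒ SB ⇒ zxB ⇒ zxeSe ⇒ zxeSBe ⇒ zxeSBBe ⇒ zxeSBBBe ⇒ zxeSBBBBe ⇒ zxezxBBBBe ⇒ zxezxzxBBBe ⇒ zxezxzxzxBBe ⇒ zxezxzxzxzxBe ⇒ zxezxzxzxzxzxe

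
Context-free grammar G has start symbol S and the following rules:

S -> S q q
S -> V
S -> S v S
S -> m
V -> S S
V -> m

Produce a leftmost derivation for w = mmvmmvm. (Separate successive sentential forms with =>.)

S => SvS => VvS => SSvS => SvSSvS => VvSSvS => SSvSSvS => VSvSSvS => mSvSSvS => mmvSSvS => mmvmSvS => mmvmmvS => mmvmmvm

S => SvS   [S -> S v S]
SvS => VvS   [S -> V]
VvS => SSvS   [V -> S S]
SSvS => SvSSvS   [S -> S v S]
SvSSvS => VvSSvS   [S -> V]
VvSSvS => SSvSSvS   [V -> S S]
SSvSSvS => VSvSSvS   [S -> V]
VSvSSvS => mSvSSvS   [V -> m]
mSvSSvS => mmvSSvS   [S -> m]
mmvSSvS => mmvmSvS   [S -> m]
mmvmSvS => mmvmmvS   [S -> m]
mmvmmvS => mmvmmvm   [S -> m]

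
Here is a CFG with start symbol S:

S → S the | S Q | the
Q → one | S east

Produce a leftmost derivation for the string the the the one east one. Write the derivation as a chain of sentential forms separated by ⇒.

S ⇒ S Q ⇒ S Q Q ⇒ the Q Q ⇒ the S east Q ⇒ the S Q east Q ⇒ the S the Q east Q ⇒ the the the Q east Q ⇒ the the the one east Q ⇒ the the the one east one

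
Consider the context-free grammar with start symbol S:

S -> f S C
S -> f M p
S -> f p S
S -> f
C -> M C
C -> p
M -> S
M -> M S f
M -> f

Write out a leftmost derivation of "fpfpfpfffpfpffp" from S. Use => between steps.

S => fpS => fpfpS => fpfpfpS => fpfpfpfMp => fpfpfpfMSfp => fpfpfpffSfp => fpfpfpfffpSfp => fpfpfpfffpfpSfp => fpfpfpfffpfpffp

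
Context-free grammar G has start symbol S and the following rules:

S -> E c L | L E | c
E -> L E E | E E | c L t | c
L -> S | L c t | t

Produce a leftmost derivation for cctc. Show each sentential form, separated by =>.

S => LE   [S -> L E]
LE => SE   [L -> S]
SE => EcLE   [S -> E c L]
EcLE => ccLE   [E -> c]
ccLE => cctE   [L -> t]
cctE => cctc   [E -> c]

S => LE => SE => EcLE => ccLE => cctE => cctc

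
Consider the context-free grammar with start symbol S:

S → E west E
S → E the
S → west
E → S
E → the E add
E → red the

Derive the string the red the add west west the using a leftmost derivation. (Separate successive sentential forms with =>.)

S => E west E => the E add west E => the red the add west E => the red the add west S => the red the add west E the => the red the add west S the => the red the add west west the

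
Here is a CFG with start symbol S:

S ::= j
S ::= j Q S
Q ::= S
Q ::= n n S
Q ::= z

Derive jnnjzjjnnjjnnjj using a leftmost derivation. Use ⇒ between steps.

S ⇒ jQS   [S ::= j Q S]
jQS ⇒ jnnSS   [Q ::= n n S]
jnnSS ⇒ jnnjQSS   [S ::= j Q S]
jnnjQSS ⇒ jnnjzSS   [Q ::= z]
jnnjzSS ⇒ jnnjzjS   [S ::= j]
jnnjzjS ⇒ jnnjzjjQS   [S ::= j Q S]
jnnjzjjQS ⇒ jnnjzjjnnSS   [Q ::= n n S]
jnnjzjjnnSS ⇒ jnnjzjjnnjS   [S ::= j]
jnnjzjjnnjS ⇒ jnnjzjjnnjjQS   [S ::= j Q S]
jnnjzjjnnjjQS ⇒ jnnjzjjnnjjnnSS   [Q ::= n n S]
jnnjzjjnnjjnnSS ⇒ jnnjzjjnnjjnnjS   [S ::= j]
jnnjzjjnnjjnnjS ⇒ jnnjzjjnnjjnnjj   [S ::= j]

S ⇒ jQS ⇒ jnnSS ⇒ jnnjQSS ⇒ jnnjzSS ⇒ jnnjzjS ⇒ jnnjzjjQS ⇒ jnnjzjjnnSS ⇒ jnnjzjjnnjS ⇒ jnnjzjjnnjjQS ⇒ jnnjzjjnnjjnnSS ⇒ jnnjzjjnnjjnnjS ⇒ jnnjzjjnnjjnnjj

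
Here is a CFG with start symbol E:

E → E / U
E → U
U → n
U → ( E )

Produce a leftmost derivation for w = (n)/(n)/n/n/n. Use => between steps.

E => E/U   [E → E / U]
E/U => E/U/U   [E → E / U]
E/U/U => E/U/U/U   [E → E / U]
E/U/U/U => E/U/U/U/U   [E → E / U]
E/U/U/U/U => U/U/U/U/U   [E → U]
U/U/U/U/U => (E)/U/U/U/U   [U → ( E )]
(E)/U/U/U/U => (U)/U/U/U/U   [E → U]
(U)/U/U/U/U => (n)/U/U/U/U   [U → n]
(n)/U/U/U/U => (n)/(E)/U/U/U   [U → ( E )]
(n)/(E)/U/U/U => (n)/(U)/U/U/U   [E → U]
(n)/(U)/U/U/U => (n)/(n)/U/U/U   [U → n]
(n)/(n)/U/U/U => (n)/(n)/n/U/U   [U → n]
(n)/(n)/n/U/U => (n)/(n)/n/n/U   [U → n]
(n)/(n)/n/n/U => (n)/(n)/n/n/n   [U → n]

E => E/U => E/U/U => E/U/U/U => E/U/U/U/U => U/U/U/U/U => (E)/U/U/U/U => (U)/U/U/U/U => (n)/U/U/U/U => (n)/(E)/U/U/U => (n)/(U)/U/U/U => (n)/(n)/U/U/U => (n)/(n)/n/U/U => (n)/(n)/n/n/U => (n)/(n)/n/n/n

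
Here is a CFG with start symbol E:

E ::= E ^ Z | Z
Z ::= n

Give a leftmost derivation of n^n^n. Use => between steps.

E => E^Z   [E ::= E ^ Z]
E^Z => E^Z^Z   [E ::= E ^ Z]
E^Z^Z => Z^Z^Z   [E ::= Z]
Z^Z^Z => n^Z^Z   [Z ::= n]
n^Z^Z => n^n^Z   [Z ::= n]
n^n^Z => n^n^n   [Z ::= n]

E => E^Z => E^Z^Z => Z^Z^Z => n^Z^Z => n^n^Z => n^n^n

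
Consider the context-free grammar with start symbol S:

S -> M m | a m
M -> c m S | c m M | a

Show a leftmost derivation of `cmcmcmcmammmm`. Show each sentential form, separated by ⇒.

S ⇒ Mm ⇒ cmSm ⇒ cmMmm ⇒ cmcmSmm ⇒ cmcmMmmm ⇒ cmcmcmMmmm ⇒ cmcmcmcmSmmm ⇒ cmcmcmcmammmm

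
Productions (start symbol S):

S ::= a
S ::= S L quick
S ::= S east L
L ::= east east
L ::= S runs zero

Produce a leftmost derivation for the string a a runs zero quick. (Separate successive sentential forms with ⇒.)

S ⇒ S L quick ⇒ a L quick ⇒ a S runs zero quick ⇒ a a runs zero quick

S ⇒ S L quick   [S ::= S L quick]
S L quick ⇒ a L quick   [S ::= a]
a L quick ⇒ a S runs zero quick   [L ::= S runs zero]
a S runs zero quick ⇒ a a runs zero quick   [S ::= a]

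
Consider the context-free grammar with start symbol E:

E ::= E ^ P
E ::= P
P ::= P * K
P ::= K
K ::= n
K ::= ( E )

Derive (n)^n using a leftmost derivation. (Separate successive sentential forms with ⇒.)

E ⇒ E^P   [E ::= E ^ P]
E^P ⇒ P^P   [E ::= P]
P^P ⇒ K^P   [P ::= K]
K^P ⇒ (E)^P   [K ::= ( E )]
(E)^P ⇒ (P)^P   [E ::= P]
(P)^P ⇒ (K)^P   [P ::= K]
(K)^P ⇒ (n)^P   [K ::= n]
(n)^P ⇒ (n)^K   [P ::= K]
(n)^K ⇒ (n)^n   [K ::= n]

E ⇒ E^P ⇒ P^P ⇒ K^P ⇒ (E)^P ⇒ (P)^P ⇒ (K)^P ⇒ (n)^P ⇒ (n)^K ⇒ (n)^n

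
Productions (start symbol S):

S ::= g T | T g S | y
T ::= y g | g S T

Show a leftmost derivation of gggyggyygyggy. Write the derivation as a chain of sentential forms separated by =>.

S=>TgS=>gSTgS=>ggTTgS=>gggSTTgS=>gggTgSTTgS=>gggyggSTTgS=>gggyggyTTgS=>gggyggyygTgS=>gggyggyygyggS=>gggyggyygyggy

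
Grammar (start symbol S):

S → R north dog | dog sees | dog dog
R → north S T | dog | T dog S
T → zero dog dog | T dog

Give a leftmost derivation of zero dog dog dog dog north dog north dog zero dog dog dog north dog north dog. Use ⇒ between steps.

S ⇒ R north dog   [S → R north dog]
R north dog ⇒ T dog S north dog   [R → T dog S]
T dog S north dog ⇒ T dog dog S north dog   [T → T dog]
T dog dog S north dog ⇒ zero dog dog dog dog S north dog   [T → zero dog dog]
zero dog dog dog dog S north dog ⇒ zero dog dog dog dog R north dog north dog   [S → R north dog]
zero dog dog dog dog R north dog north dog ⇒ zero dog dog dog dog north S T north dog north dog   [R → north S T]
zero dog dog dog dog north S T north dog north dog ⇒ zero dog dog dog dog north R north dog T north dog north dog   [S → R north dog]
zero dog dog dog dog north R north dog T north dog north dog ⇒ zero dog dog dog dog north dog north dog T north dog north dog   [R → dog]
zero dog dog dog dog north dog north dog T north dog north dog ⇒ zero dog dog dog dog north dog north dog T dog north dog north dog   [T → T dog]
zero dog dog dog dog north dog north dog T dog north dog north dog ⇒ zero dog dog dog dog north dog north dog zero dog dog dog north dog north dog   [T → zero dog dog]

S ⇒ R north dog ⇒ T dog S north dog ⇒ T dog dog S north dog ⇒ zero dog dog dog dog S north dog ⇒ zero dog dog dog dog R north dog north dog ⇒ zero dog dog dog dog north S T north dog north dog ⇒ zero dog dog dog dog north R north dog T north dog north dog ⇒ zero dog dog dog dog north dog north dog T north dog north dog ⇒ zero dog dog dog dog north dog north dog T dog north dog north dog ⇒ zero dog dog dog dog north dog north dog zero dog dog dog north dog north dog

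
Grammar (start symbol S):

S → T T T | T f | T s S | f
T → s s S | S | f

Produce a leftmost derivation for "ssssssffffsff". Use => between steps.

S => Tf   [S → T f]
Tf => ssSf   [T → s s S]
ssSf => ssTsSf   [S → T s S]
ssTsSf => ssSsSf   [T → S]
ssSsSf => ssTfsSf   [S → T f]
ssTfsSf => ssssSfsSf   [T → s s S]
ssssSfsSf => ssssTTTfsSf   [S → T T T]
ssssTTTfsSf => ssssssSTTfsSf   [T → s s S]
ssssssSTTfsSf => ssssssfTTfsSf   [S → f]
ssssssfTTfsSf => ssssssffTfsSf   [T → f]
ssssssffTfsSf => ssssssffffsSf   [T → f]
ssssssffffsSf => ssssssffffsff   [S → f]

S=>Tf=>ssSf=>ssTsSf=>ssSsSf=>ssTfsSf=>ssssSfsSf=>ssssTTTfsSf=>ssssssSTTfsSf=>ssssssfTTfsSf=>ssssssffTfsSf=>ssssssffffsSf=>ssssssffffsff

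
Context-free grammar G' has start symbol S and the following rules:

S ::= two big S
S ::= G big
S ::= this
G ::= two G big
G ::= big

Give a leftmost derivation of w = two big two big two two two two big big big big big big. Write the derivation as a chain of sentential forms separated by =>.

S => two big S => two big two big S => two big two big G big => two big two big two G big big => two big two big two two G big big big => two big two big two two two G big big big big => two big two big two two two two G big big big big big => two big two big two two two two big big big big big big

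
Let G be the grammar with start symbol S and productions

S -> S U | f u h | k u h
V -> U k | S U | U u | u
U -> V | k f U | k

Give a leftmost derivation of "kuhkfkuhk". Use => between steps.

S => SU   [S -> S U]
SU => kuhU   [S -> k u h]
kuhU => kuhkfU   [U -> k f U]
kuhkfU => kuhkfV   [U -> V]
kuhkfV => kuhkfSU   [V -> S U]
kuhkfSU => kuhkfkuhU   [S -> k u h]
kuhkfkuhU => kuhkfkuhk   [U -> k]

S => SU => kuhU => kuhkfU => kuhkfV => kuhkfSU => kuhkfkuhU => kuhkfkuhk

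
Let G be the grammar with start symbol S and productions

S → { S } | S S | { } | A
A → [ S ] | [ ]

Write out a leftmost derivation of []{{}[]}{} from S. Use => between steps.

S => SS => SSS => ASS => []SS => []{S}S => []{SS}S => []{{}S}S => []{{}A}S => []{{}[]}S => []{{}[]}{}

S => SS   [S → S S]
SS => SSS   [S → S S]
SSS => ASS   [S → A]
ASS => []SS   [A → [ ]]
[]SS => []{S}S   [S → { S }]
[]{S}S => []{SS}S   [S → S S]
[]{SS}S => []{{}S}S   [S → { }]
[]{{}S}S => []{{}A}S   [S → A]
[]{{}A}S => []{{}[]}S   [A → [ ]]
[]{{}[]}S => []{{}[]}{}   [S → { }]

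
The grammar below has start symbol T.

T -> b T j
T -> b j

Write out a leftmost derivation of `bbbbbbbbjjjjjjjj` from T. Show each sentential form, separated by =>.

T => bTj => bbTjj => bbbTjjj => bbbbTjjjj => bbbbbTjjjjj => bbbbbbTjjjjjj => bbbbbbbTjjjjjjj => bbbbbbbbjjjjjjjj

T => bTj   [T -> b T j]
bTj => bbTjj   [T -> b T j]
bbTjj => bbbTjjj   [T -> b T j]
bbbTjjj => bbbbTjjjj   [T -> b T j]
bbbbTjjjj => bbbbbTjjjjj   [T -> b T j]
bbbbbTjjjjj => bbbbbbTjjjjjj   [T -> b T j]
bbbbbbTjjjjjj => bbbbbbbTjjjjjjj   [T -> b T j]
bbbbbbbTjjjjjjj => bbbbbbbbjjjjjjjj   [T -> b j]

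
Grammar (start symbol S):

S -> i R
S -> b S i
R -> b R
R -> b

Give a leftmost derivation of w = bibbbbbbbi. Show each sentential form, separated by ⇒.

S ⇒ bSi   [S -> b S i]
bSi ⇒ biRi   [S -> i R]
biRi ⇒ bibRi   [R -> b R]
bibRi ⇒ bibbRi   [R -> b R]
bibbRi ⇒ bibbbRi   [R -> b R]
bibbbRi ⇒ bibbbbRi   [R -> b R]
bibbbbRi ⇒ bibbbbbRi   [R -> b R]
bibbbbbRi ⇒ bibbbbbbRi   [R -> b R]
bibbbbbbRi ⇒ bibbbbbbbi   [R -> b]

S⇒bSi⇒biRi⇒bibRi⇒bibbRi⇒bibbbRi⇒bibbbbRi⇒bibbbbbRi⇒bibbbbbbRi⇒bibbbbbbbi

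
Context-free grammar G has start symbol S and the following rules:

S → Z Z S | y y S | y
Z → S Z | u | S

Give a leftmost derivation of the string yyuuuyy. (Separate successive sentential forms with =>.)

S => yyS => yyZZS => yyuZS => yyuuS => yyuuZZS => yyuuuZS => yyuuuSS => yyuuuyS => yyuuuyy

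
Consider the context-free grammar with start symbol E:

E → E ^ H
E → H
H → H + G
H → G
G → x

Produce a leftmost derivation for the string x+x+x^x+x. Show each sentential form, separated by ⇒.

E ⇒ E^H   [E → E ^ H]
E^H ⇒ H^H   [E → H]
H^H ⇒ H+G^H   [H → H + G]
H+G^H ⇒ H+G+G^H   [H → H + G]
H+G+G^H ⇒ G+G+G^H   [H → G]
G+G+G^H ⇒ x+G+G^H   [G → x]
x+G+G^H ⇒ x+x+G^H   [G → x]
x+x+G^H ⇒ x+x+x^H   [G → x]
x+x+x^H ⇒ x+x+x^H+G   [H → H + G]
x+x+x^H+G ⇒ x+x+x^G+G   [H → G]
x+x+x^G+G ⇒ x+x+x^x+G   [G → x]
x+x+x^x+G ⇒ x+x+x^x+x   [G → x]

E ⇒ E^H ⇒ H^H ⇒ H+G^H ⇒ H+G+G^H ⇒ G+G+G^H ⇒ x+G+G^H ⇒ x+x+G^H ⇒ x+x+x^H ⇒ x+x+x^H+G ⇒ x+x+x^G+G ⇒ x+x+x^x+G ⇒ x+x+x^x+x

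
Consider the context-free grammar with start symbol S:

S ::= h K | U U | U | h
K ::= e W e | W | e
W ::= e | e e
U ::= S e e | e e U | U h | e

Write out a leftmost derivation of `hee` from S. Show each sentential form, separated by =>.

S=>hK=>hW=>hee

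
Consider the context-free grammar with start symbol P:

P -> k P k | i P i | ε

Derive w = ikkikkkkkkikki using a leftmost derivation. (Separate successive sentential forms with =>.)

P=>iPi=>ikPki=>ikkPkki=>ikkiPikki=>ikkikPkikki=>ikkikkPkkikki=>ikkikkkPkkkikki=>ikkikkkkkkikki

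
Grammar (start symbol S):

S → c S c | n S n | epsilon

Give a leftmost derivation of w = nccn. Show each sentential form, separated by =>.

S => nSn => ncScn => nccn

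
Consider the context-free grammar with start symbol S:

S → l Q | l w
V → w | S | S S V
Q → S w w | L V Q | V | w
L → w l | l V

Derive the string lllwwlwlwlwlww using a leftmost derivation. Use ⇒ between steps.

S ⇒ lQ   [S → l Q]
lQ ⇒ lLVQ   [Q → L V Q]
lLVQ ⇒ llVVQ   [L → l V]
llVVQ ⇒ llSVQ   [V → S]
llSVQ ⇒ lllwVQ   [S → l w]
lllwVQ ⇒ lllwwQ   [V → w]
lllwwQ ⇒ lllwwV   [Q → V]
lllwwV ⇒ lllwwSSV   [V → S S V]
lllwwSSV ⇒ lllwwlwSV   [S → l w]
lllwwlwSV ⇒ lllwwlwlwV   [S → l w]
lllwwlwlwV ⇒ lllwwlwlwSSV   [V → S S V]
lllwwlwlwSSV ⇒ lllwwlwlwlwSV   [S → l w]
lllwwlwlwlwSV ⇒ lllwwlwlwlwlwV   [S → l w]
lllwwlwlwlwlwV ⇒ lllwwlwlwlwlww   [V → w]

S ⇒ lQ ⇒ lLVQ ⇒ llVVQ ⇒ llSVQ ⇒ lllwVQ ⇒ lllwwQ ⇒ lllwwV ⇒ lllwwSSV ⇒ lllwwlwSV ⇒ lllwwlwlwV ⇒ lllwwlwlwSSV ⇒ lllwwlwlwlwSV ⇒ lllwwlwlwlwlwV ⇒ lllwwlwlwlwlww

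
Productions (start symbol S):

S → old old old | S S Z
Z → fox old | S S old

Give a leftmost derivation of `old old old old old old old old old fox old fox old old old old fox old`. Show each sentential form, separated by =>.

S => S S Z => S S Z S Z => old old old S Z S Z => old old old S S Z Z S Z => old old old old old old S Z Z S Z => old old old old old old old old old Z Z S Z => old old old old old old old old old fox old Z S Z => old old old old old old old old old fox old fox old S Z => old old old old old old old old old fox old fox old old old old Z => old old old old old old old old old fox old fox old old old old fox old

S => S S Z   [S → S S Z]
S S Z => S S Z S Z   [S → S S Z]
S S Z S Z => old old old S Z S Z   [S → old old old]
old old old S Z S Z => old old old S S Z Z S Z   [S → S S Z]
old old old S S Z Z S Z => old old old old old old S Z Z S Z   [S → old old old]
old old old old old old S Z Z S Z => old old old old old old old old old Z Z S Z   [S → old old old]
old old old old old old old old old Z Z S Z => old old old old old old old old old fox old Z S Z   [Z → fox old]
old old old old old old old old old fox old Z S Z => old old old old old old old old old fox old fox old S Z   [Z → fox old]
old old old old old old old old old fox old fox old S Z => old old old old old old old old old fox old fox old old old old Z   [S → old old old]
old old old old old old old old old fox old fox old old old old Z => old old old old old old old old old fox old fox old old old old fox old   [Z → fox old]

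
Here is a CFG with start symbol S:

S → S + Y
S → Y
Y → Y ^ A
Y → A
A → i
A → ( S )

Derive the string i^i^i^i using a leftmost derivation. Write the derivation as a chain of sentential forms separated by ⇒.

S⇒Y⇒Y^A⇒Y^A^A⇒Y^A^A^A⇒A^A^A^A⇒i^A^A^A⇒i^i^A^A⇒i^i^i^A⇒i^i^i^i

S ⇒ Y   [S → Y]
Y ⇒ Y^A   [Y → Y ^ A]
Y^A ⇒ Y^A^A   [Y → Y ^ A]
Y^A^A ⇒ Y^A^A^A   [Y → Y ^ A]
Y^A^A^A ⇒ A^A^A^A   [Y → A]
A^A^A^A ⇒ i^A^A^A   [A → i]
i^A^A^A ⇒ i^i^A^A   [A → i]
i^i^A^A ⇒ i^i^i^A   [A → i]
i^i^i^A ⇒ i^i^i^i   [A → i]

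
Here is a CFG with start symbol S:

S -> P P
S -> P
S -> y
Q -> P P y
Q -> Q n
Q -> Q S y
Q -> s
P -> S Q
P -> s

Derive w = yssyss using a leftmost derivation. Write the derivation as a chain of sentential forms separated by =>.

S=>PP=>SQP=>PQP=>SQQP=>yQQP=>yPPyQP=>ysPyQP=>yssyQP=>yssysP=>yssyss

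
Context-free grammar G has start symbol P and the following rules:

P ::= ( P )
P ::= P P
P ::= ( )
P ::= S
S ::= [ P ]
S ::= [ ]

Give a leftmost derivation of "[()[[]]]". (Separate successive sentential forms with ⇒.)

P ⇒ S ⇒ [P] ⇒ [PP] ⇒ [()P] ⇒ [()S] ⇒ [()[P]] ⇒ [()[S]] ⇒ [()[[]]]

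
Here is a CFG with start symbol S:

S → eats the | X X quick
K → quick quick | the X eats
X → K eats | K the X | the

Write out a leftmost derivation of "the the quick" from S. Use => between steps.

S => X X quick => the X quick => the the quick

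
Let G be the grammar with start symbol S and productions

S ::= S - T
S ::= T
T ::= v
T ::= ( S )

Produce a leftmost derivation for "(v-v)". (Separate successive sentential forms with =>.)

S => T => (S) => (S-T) => (T-T) => (v-T) => (v-v)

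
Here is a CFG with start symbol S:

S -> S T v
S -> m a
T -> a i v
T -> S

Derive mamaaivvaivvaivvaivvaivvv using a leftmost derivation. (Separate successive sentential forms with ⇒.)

S ⇒ STv ⇒ maTv ⇒ maSv ⇒ maSTvv ⇒ maSTvTvv ⇒ maSTvTvTvv ⇒ maSTvTvTvTvv ⇒ maSTvTvTvTvTvv ⇒ mamaTvTvTvTvTvv ⇒ mamaaivvTvTvTvTvv ⇒ mamaaivvaivvTvTvTvv ⇒ mamaaivvaivvaivvTvTvv ⇒ mamaaivvaivvaivvaivvTvv ⇒ mamaaivvaivvaivvaivvaivvv

S ⇒ STv   [S -> S T v]
STv ⇒ maTv   [S -> m a]
maTv ⇒ maSv   [T -> S]
maSv ⇒ maSTvv   [S -> S T v]
maSTvv ⇒ maSTvTvv   [S -> S T v]
maSTvTvv ⇒ maSTvTvTvv   [S -> S T v]
maSTvTvTvv ⇒ maSTvTvTvTvv   [S -> S T v]
maSTvTvTvTvv ⇒ maSTvTvTvTvTvv   [S -> S T v]
maSTvTvTvTvTvv ⇒ mamaTvTvTvTvTvv   [S -> m a]
mamaTvTvTvTvTvv ⇒ mamaaivvTvTvTvTvv   [T -> a i v]
mamaaivvTvTvTvTvv ⇒ mamaaivvaivvTvTvTvv   [T -> a i v]
mamaaivvaivvTvTvTvv ⇒ mamaaivvaivvaivvTvTvv   [T -> a i v]
mamaaivvaivvaivvTvTvv ⇒ mamaaivvaivvaivvaivvTvv   [T -> a i v]
mamaaivvaivvaivvaivvTvv ⇒ mamaaivvaivvaivvaivvaivvv   [T -> a i v]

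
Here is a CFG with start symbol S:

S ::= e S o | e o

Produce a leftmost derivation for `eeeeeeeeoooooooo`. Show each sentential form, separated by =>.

S => eSo => eeSoo => eeeSooo => eeeeSoooo => eeeeeSooooo => eeeeeeSoooooo => eeeeeeeSooooooo => eeeeeeeeoooooooo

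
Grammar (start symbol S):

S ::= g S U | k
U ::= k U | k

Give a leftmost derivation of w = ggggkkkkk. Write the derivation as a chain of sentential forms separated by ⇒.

S ⇒ gSU ⇒ ggSUU ⇒ gggSUUU ⇒ ggggSUUUU ⇒ ggggkUUUU ⇒ ggggkkUUU ⇒ ggggkkkUU ⇒ ggggkkkkU ⇒ ggggkkkkk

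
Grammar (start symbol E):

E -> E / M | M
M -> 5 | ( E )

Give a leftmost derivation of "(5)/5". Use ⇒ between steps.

E ⇒ E/M   [E -> E / M]
E/M ⇒ M/M   [E -> M]
M/M ⇒ (E)/M   [M -> ( E )]
(E)/M ⇒ (M)/M   [E -> M]
(M)/M ⇒ (5)/M   [M -> 5]
(5)/M ⇒ (5)/5   [M -> 5]

E⇒E/M⇒M/M⇒(E)/M⇒(M)/M⇒(5)/M⇒(5)/5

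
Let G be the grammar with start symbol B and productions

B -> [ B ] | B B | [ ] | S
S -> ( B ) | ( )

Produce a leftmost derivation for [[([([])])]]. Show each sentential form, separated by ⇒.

B ⇒ [B]   [B -> [ B ]]
[B] ⇒ [[B]]   [B -> [ B ]]
[[B]] ⇒ [[S]]   [B -> S]
[[S]] ⇒ [[(B)]]   [S -> ( B )]
[[(B)]] ⇒ [[([B])]]   [B -> [ B ]]
[[([B])]] ⇒ [[([S])]]   [B -> S]
[[([S])]] ⇒ [[([(B)])]]   [S -> ( B )]
[[([(B)])]] ⇒ [[([([])])]]   [B -> [ ]]

B ⇒ [B] ⇒ [[B]] ⇒ [[S]] ⇒ [[(B)]] ⇒ [[([B])]] ⇒ [[([S])]] ⇒ [[([(B)])]] ⇒ [[([([])])]]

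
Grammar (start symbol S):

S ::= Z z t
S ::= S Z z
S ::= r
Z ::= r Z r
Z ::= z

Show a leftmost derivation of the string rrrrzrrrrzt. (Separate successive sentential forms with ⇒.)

S ⇒ Zzt ⇒ rZrzt ⇒ rrZrrzt ⇒ rrrZrrrzt ⇒ rrrrZrrrrzt ⇒ rrrrzrrrrzt

S ⇒ Zzt   [S ::= Z z t]
Zzt ⇒ rZrzt   [Z ::= r Z r]
rZrzt ⇒ rrZrrzt   [Z ::= r Z r]
rrZrrzt ⇒ rrrZrrrzt   [Z ::= r Z r]
rrrZrrrzt ⇒ rrrrZrrrrzt   [Z ::= r Z r]
rrrrZrrrrzt ⇒ rrrrzrrrrzt   [Z ::= z]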